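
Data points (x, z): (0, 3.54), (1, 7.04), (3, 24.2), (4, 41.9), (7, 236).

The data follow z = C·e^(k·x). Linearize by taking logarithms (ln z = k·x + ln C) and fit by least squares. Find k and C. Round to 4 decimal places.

Linearized form: ln z = k·x + ln C. From the 5 transformed points,
Over the data: Σx = 15.0000, Σ(x)² = 75.0000, Σln z = 15.6012, Σx·ln z = 64.6986.
Normal system: [[75.0000, 15.0000]; [15.0000, 5]]·[k, ln C]ᵀ = [64.6986, 15.6012]ᵀ.
Slope k = (n·Σx·ln z − Σx·Σln z)/(n·Σ(x)² − (Σx)²) = (5·64.6986 − 15.0000·15.6012)/150.0000 = 0.59650; ln C = (Σln z − k·Σx)/n = 1.33074, so C = exp(1.33074) = 3.78384.

k = 0.5965, C = 3.7838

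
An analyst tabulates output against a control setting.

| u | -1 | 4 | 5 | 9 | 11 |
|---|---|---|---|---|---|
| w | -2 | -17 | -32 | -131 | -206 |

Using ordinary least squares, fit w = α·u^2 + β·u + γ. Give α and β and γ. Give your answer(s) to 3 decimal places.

α = -2.002, β = 3.056, γ = 2.968

Forming XᵀX = [[22084, 2248, 244]; [2248, 244, 28]; [244, 28, 5]] and Xᵀw = [-36611, -3671, -388]ᵀ gives XᵀX·[α, β, γ]ᵀ = Xᵀw.
Inverting the 3×3 Gram matrix, [α, β, γ]ᵀ = [-91911/45916, 140337/45916, 34072/11479]ᵀ.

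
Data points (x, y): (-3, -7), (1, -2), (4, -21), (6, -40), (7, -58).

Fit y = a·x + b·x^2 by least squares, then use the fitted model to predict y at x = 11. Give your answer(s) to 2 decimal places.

ŷ = -134.91

Setting ∂/∂a … = 0 gives: 111·a + 597·b = -711;  597·a + 4035·b = -4683.
Eliminating b: 4035·(row 1) − 597·(row 2) gives 91476·a = 4035·(-711) − 597·(-4683) = -73134, so a = -4063/5082.
Then b = ((-4683) − 597·(-4063/5082))/4035 = -5297/5082.
At x = 11: ŷ = (-4063/5082)·(11) + (-5297/5082)·(121) = -31165/231.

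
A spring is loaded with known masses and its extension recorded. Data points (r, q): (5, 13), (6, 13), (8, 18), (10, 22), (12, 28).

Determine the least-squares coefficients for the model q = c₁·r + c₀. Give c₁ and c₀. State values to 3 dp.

c₁ = 2.201, c₀ = 0.750

The normal system MᵀM·[c₁, c₀]ᵀ = Mᵀq is [[369, 41]; [41, 5]]·[c₁, c₀]ᵀ = [843, 94]ᵀ.
Determinant 369·5 − 41² = 164.
c₁ = (843·5 − 41·94)/164 = 361/164; c₀ = (369·94 − 41·843)/164 = 3/4.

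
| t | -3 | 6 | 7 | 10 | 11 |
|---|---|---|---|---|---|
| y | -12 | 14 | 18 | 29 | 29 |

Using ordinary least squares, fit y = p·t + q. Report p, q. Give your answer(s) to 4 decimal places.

p = 3.0244, q = -3.1515

Forming AᵀA = [[315, 31]; [31, 5]] and Aᵀy = [855, 78]ᵀ gives AᵀA·[p, q]ᵀ = Aᵀy.
det = 315·5 − 31² = 614.
p = (855·5 − 31·78)/614 = 1857/614; q = (315·78 − 31·855)/614 = -1935/614.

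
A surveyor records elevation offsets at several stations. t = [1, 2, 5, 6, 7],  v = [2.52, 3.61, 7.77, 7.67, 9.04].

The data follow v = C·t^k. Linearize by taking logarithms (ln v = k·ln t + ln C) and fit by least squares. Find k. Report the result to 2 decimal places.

k = 0.67

Let Y = ln v. Fitting Y = k·ln t + ln C by least squares:
Over the data: Σln t = 6.0403, Σ(ln t)² = 10.0677, Σln v = 8.4972, Σln t·ln v = 12.1242.
Normal system: [[10.0677, 6.0403]; [6.0403, 5]]·[k, ln C]ᵀ = [12.1242, 8.4972]ᵀ.
Δ = 10.0677·5 − (6.0403)² = 13.8539; k = (12.1242·5 − 6.0403·8.4972)/13.8539 = 0.67098, ln C = (10.0677·8.4972 − 6.0403·12.1242)/13.8539 = 0.88887.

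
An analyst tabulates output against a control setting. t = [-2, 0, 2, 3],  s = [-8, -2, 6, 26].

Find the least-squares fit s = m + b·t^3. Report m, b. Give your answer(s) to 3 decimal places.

The normal equations are: 4·m + 27·b = 22;  27·m + 857·b = 814.
(Σ1 = 4, Σt^3 = 27, Σt^3·t^3 = 857, Σs = 22, Σt^3·s = 814.)
Determinant 4·857 − 27² = 2699.
m = (22·857 − 27·814)/2699 = -3124/2699; b = (4·814 − 27·22)/2699 = 2662/2699.

m = -1.157, b = 0.986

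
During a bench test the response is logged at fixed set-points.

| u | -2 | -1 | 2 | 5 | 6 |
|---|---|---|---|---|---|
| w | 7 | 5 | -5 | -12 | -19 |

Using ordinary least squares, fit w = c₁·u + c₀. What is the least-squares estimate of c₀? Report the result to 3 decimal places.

The normal equations are: 70·c₁ + 10·c₀ = -203;  10·c₁ + 5·c₀ = -24.
(Σu·u = 70, Σu = 10, Σ1 = 5, Σu·w = -203, Σw = -24.)
Eliminating c₀: 5·(row 1) − 10·(row 2) gives 250·c₁ = 5·(-203) − 10·(-24) = -775, so c₁ = -31/10.
Then c₀ = ((-24) − 10·(-31/10))/5 = 7/5.

c₀ = 1.400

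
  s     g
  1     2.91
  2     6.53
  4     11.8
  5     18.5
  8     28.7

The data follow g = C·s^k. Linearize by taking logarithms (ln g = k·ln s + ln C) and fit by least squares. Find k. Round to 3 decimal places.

k = 1.095

Linearized form: ln g = k·ln s + ln C. From the 5 transformed points,
AᵀA = [[9.3166, 5.7683]; [5.7683, 5]], rhs = [16.3986, 11.6873]ᵀ  (here Σln s = 5.7683, Σ(ln s)² = 9.3166, Σln g = 11.6873, Σln s·ln g = 16.3986).
Solving (det = 13.3096): k = 1.09520, ln C = 1.07398.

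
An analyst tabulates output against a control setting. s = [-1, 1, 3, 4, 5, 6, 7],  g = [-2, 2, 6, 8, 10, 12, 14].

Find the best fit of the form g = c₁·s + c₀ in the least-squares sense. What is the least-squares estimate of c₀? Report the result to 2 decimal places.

c₀ = 0.00

Forming AᵀA = [[137, 25]; [25, 7]] and Aᵀg = [274, 50]ᵀ gives AᵀA·[c₁, c₀]ᵀ = Aᵀg.
det = 137·7 − 25² = 334.
c₁ = (274·7 − 25·50)/334 = 2; c₀ = (137·50 − 25·274)/334 = 0.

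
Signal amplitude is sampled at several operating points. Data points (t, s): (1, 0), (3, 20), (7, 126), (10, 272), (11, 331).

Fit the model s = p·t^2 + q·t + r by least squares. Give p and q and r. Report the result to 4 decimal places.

p = 2.9965, q = -2.8913, r = 0.4997

Entries of XᵀX: Σt^2·t^2 = 27124, Σt^2·t = 2702, Σt^2 = 280, Σt·t = 280, Σt = 32, Σ1 = 5.
Right-hand side: Σt^2·s = 73605, Σt·s = 7303, Σs = 749.
Solving the 3×3 system (Gaussian elimination) gives p = 243383/81222, q = -234841/81222, r = 6765/13537.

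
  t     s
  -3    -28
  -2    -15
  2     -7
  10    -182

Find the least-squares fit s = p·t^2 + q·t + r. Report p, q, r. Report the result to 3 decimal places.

p = -2.004, q = 2.154, r = -3.150

From the data, Σt^2·t^2 = 10113, Σt^2·t = 973, Σt^2 = 117, Σt·t = 117, Σt = 7, Σ1 = 4.
Moment sums: Σt^2·s = -18540, Σt·s = -1720, Σs = -232.
Inverting the 3×3 Gram matrix, [p, q, r]ᵀ = [-221751/110648, 238365/110648, -174253/55324]ᵀ.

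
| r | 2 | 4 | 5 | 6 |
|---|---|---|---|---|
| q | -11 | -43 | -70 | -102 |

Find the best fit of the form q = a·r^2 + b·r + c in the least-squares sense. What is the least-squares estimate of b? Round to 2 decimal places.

Entries of XᵀX: Σr^2·r^2 = 2193, Σr^2·r = 413, Σr^2 = 81, Σr·r = 81, Σr = 17, Σ1 = 4.
Moment sums: Σr^2·q = -6154, Σr·q = -1156, Σq = -226.
Row-reducing yields a = -145/44, b = 71/20, c = -267/55.

b = 3.55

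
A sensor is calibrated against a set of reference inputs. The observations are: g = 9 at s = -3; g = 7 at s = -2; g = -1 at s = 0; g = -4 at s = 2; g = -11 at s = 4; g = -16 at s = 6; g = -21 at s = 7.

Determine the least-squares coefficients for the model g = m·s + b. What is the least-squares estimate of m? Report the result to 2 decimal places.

Setting ∂/∂m … = 0 gives: 118·m + 14·b = -336;  14·m + 7·b = -37.
(Σs·s = 118, Σs = 14, Σ1 = 7, Σs·g = -336, Σg = -37.)
Δ = 118·7 − 14² = 630.
m = ((-336)·7 − 14·(-37))/630 = -131/45; b = (118·(-37) − 14·(-336))/630 = 169/315.

m = -2.91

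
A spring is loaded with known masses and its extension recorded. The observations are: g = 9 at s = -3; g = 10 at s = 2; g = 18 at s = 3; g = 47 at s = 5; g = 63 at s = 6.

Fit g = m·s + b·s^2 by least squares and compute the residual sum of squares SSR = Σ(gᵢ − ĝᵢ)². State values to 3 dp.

Normal-equation sums: Σs·s = 83, Σs·s^2 = 349, Σs^2·s^2 = 2099.
Right-hand side: Σs·g = 660, Σs^2·g = 3726.
So XᵀX·[m, b]ᵀ = Xᵀg: [[83, 349]; [349, 2099]]·[m, b]ᵀ = [660, 3726]ᵀ.
Eliminating b: 2099·(row 1) − 349·(row 2) gives 52416·m = 2099·660 − 349·3726 = 84966, so m = 2023/1248.
Then b = (3726 − 349·(2023/1248))/2099 = 1879/1248.
Residuals: 5/16, 153/208, -43/104, 261/208, -193/208; SSR = 675/208.

SSR = 3.245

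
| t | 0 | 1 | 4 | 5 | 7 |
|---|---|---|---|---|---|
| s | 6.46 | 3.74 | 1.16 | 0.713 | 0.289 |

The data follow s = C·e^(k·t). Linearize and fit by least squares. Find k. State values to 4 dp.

Taking logs, ln s = k·t + ln C, so regress ln s on t.
Σt = 17.0000, Σ(t)² = 91.0000, Σln s = 1.7535, Σt·ln s = -8.4679.
Equations: 91.0000·k + 17.0000·ln C = -8.4679;  17.0000·k + 5·ln C = 1.7535.
Solving (det = 166.0000): k = -0.43464, ln C = 1.82847.

k = -0.4346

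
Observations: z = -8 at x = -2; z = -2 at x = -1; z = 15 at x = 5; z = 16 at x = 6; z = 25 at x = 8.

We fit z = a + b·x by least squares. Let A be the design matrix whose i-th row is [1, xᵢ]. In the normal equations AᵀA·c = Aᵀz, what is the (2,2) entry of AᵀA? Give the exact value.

Row 2 ↔ basis x, column 2 ↔ basis x, so (AᵀA)_{2,2} = Σᵢ (x)·(x) = (-2)·(-2) + (-1)·(-1) + (5)·(5) + (6)·(6) + (8)·(8) = 130.

130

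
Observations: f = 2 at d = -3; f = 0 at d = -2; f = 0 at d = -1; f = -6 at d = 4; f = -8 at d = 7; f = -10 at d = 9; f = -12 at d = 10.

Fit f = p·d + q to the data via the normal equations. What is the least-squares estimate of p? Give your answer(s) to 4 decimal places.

Normal-equation sums: Σd·d = 260, Σd = 24, Σ1 = 7.
And Σd·f = -296, Σf = -34.
det = 260·7 − 24² = 1244.
p = ((-296)·7 − 24·(-34))/1244 = -314/311; q = (260·(-34) − 24·(-296))/1244 = -434/311.

p = -1.0096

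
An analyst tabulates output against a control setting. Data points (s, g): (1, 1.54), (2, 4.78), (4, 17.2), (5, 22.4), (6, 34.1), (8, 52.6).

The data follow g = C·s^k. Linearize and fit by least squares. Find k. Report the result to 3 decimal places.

Linearized form: ln g = k·ln s + ln C. From the 6 transformed points,
XᵀX = [[12.5270, 7.5601]; [7.5601, 6]], rhs = [24.5960, 15.4422]ᵀ  (here Σln s = 7.5601, Σ(ln s)² = 12.5270, Σln g = 15.4422, Σln s·ln g = 24.5960).
Δ = 12.5270·6 − (7.5601)² = 18.0074; k = (24.5960·6 − 7.5601·15.4422)/18.0074 = 1.71217, ln C = (12.5270·15.4422 − 7.5601·24.5960)/18.0074 = 0.41635.

k = 1.712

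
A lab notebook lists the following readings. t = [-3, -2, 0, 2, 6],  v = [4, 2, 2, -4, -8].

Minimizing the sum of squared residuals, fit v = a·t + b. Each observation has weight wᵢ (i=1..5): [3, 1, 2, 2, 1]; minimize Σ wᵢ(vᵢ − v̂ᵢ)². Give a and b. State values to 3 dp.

a = -1.386, b = 0.068

Setting ∂/∂a … = 0 gives: 75·a + (-1)·b = -104;  (-1)·a + 9·b = 2.
Eliminating b: 9·(row 1) − (-1)·(row 2) gives 674·a = 9·(-104) − (-1)·2 = -934, so a = -467/337.
Then b = (2 − (-1)·(-467/337))/9 = 23/337.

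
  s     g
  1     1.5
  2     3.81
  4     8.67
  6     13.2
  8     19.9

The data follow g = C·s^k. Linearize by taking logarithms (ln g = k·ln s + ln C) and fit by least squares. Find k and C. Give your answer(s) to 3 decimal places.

Taking logs, ln g = k·ln s + ln C, so regress ln g on ln s.
Sums: Σln s = 5.9506, Σ(ln s)² = 9.9367, Σln g = 9.4739, Σln s·ln g = 14.7635.
Normal system: [[9.9367, 5.9506]; [5.9506, 5]]·[k, ln C]ᵀ = [14.7635, 9.4739]ᵀ.
Δ = 9.9367·5 − (5.9506)² = 14.2736; k = (14.7635·5 − 5.9506·9.4739)/14.2736 = 1.22197, ln C = (9.9367·9.4739 − 5.9506·14.7635)/14.2736 = 0.44047, so C = exp(0.44047) = 1.55344.

k = 1.222, C = 1.553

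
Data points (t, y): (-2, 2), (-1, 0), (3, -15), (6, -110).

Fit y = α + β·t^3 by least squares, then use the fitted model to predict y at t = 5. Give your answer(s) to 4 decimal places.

Normal-equation sums: Σ1 = 4, Σt^3 = 234, Σt^3·t^3 = 47450.
Right-hand side: Σy = -123, Σt^3·y = -24181.
So AᵀA·[α, β]ᵀ = Aᵀy: [[4, 234]; [234, 47450]]·[α, β]ᵀ = [-123, -24181]ᵀ.
Eliminating β: 47450·(row 1) − 234·(row 2) gives 135044·α = 47450·(-123) − 234·(-24181) = -177996, so α = -489/371.
Then β = ((-24181) − 234·(-489/371))/47450 = -4853/9646.
At t = 5: ŷ = (-489/371)·(1) + (-4853/9646)·(125) = -88477/1378.

ŷ = -64.2068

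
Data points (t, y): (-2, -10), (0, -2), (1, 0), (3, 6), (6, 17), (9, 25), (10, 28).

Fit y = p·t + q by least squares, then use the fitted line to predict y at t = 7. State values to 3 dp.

ŷ = 19.007

From the data, Σt·t = 231, Σt = 27, Σ1 = 7.
Right-hand side: Σt·y = 645, Σy = 64.
Normal equations: [[231, 27]; [27, 7]]·[p, q]ᵀ = [645, 64]ᵀ.
Eliminating q: 7·(row 1) − 27·(row 2) gives 888·p = 7·645 − 27·64 = 2787, so p = 929/296.
Then q = (64 − 27·(929/296))/7 = -877/296.
At t = 7: ŷ = (929/296)·(7) + (-877/296)·(1) = 2813/148.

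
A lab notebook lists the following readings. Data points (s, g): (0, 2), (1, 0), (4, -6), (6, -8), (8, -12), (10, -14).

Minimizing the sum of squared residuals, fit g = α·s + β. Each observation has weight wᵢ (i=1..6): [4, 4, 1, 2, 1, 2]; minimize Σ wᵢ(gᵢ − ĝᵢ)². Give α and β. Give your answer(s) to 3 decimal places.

The normal equations are: 356·α + 48·β = -496;  48·α + 14·β = -54.
det = 356·14 − 48² = 2680.
α = ((-496)·14 − 48·(-54))/2680 = -544/335; β = (356·(-54) − 48·(-496))/2680 = 573/335.

α = -1.624, β = 1.710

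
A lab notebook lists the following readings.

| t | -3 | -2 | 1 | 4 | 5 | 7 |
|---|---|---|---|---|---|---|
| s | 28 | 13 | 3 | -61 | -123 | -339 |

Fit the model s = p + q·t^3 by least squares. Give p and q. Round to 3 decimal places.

p = 3.018, q = -0.998

From the data, Σ1 = 6, Σt^3 = 498, Σt^3·t^3 = 138164.
And Σs = -479, Σt^3·s = -136413.
So MᵀM·[p, q]ᵀ = Mᵀs: [[6, 498]; [498, 138164]]·[p, q]ᵀ = [-479, -136413]ᵀ.
det = 6·138164 − 498² = 580980.
p = ((-479)·138164 − 498·(-136413))/580980 = 876559/290490; q = (6·(-136413) − 498·(-479))/580980 = -48328/48415.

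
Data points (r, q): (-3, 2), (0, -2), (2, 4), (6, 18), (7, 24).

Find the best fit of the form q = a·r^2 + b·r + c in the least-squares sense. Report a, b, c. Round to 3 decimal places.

a = 0.411, b = 0.611, c = -0.325

From the data, Σr^2·r^2 = 3794, Σr^2·r = 540, Σr^2 = 98, Σr·r = 98, Σr = 12, Σ1 = 5.
For Xᵀq: Σr^2·q = 1858, Σr·q = 278, Σq = 46.
Normal equations: [[3794, 540, 98]; [540, 98, 12]; [98, 12, 5]]·[a, b, c]ᵀ = [1858, 278, 46]ᵀ.
Row-reducing yields a = 6291/15301, b = 9349/15301, c = -452/1391.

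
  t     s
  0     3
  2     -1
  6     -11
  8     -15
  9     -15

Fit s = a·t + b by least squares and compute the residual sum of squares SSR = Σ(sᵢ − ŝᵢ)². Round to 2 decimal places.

SSR = 3.73

With design matrix A, AᵀA = [[185, 25]; [25, 5]] and Aᵀs = [-323, -39]ᵀ.
Eliminating b: 5·(row 1) − 25·(row 2) gives 300·a = 5·(-323) − 25·(-39) = -640, so a = -32/15.
Then b = ((-39) − 25·(-32/15))/5 = 43/15.
Residuals: 2/15, 2/5, -16/15, -4/5, 4/3; SSR = 56/15.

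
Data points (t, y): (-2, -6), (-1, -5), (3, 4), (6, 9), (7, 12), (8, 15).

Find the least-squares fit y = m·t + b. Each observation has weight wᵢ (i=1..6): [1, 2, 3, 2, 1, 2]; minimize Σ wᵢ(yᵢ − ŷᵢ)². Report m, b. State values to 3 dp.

m = 2.097, b = -2.535

Forming AᵀWA = [[282, 40]; [40, 11]] and AᵀWy = [490, 56]ᵀ gives AᵀWA·[m, b]ᵀ = AᵀWy.
Determinant 282·11 − 40² = 1502.
m = (490·11 − 40·56)/1502 = 1575/751; b = (282·56 − 40·490)/1502 = -1904/751.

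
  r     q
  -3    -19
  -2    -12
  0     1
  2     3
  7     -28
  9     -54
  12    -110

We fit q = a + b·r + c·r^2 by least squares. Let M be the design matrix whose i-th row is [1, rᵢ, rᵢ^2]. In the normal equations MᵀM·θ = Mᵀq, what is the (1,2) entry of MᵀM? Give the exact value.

25

Row 1 ↔ basis 1, column 2 ↔ basis r, so (MᵀM)_{1,2} = Σᵢ r = (1)·(-3) + (1)·(-2) + (1)·(0) + (1)·(2) + (1)·(7) + (1)·(9) + (1)·(12) = 25.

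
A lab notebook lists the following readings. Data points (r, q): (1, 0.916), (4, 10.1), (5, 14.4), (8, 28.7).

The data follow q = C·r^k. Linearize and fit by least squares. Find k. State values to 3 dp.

Let Y = ln q. Fitting Y = k·ln r + ln C by least squares:
Σln r = 5.0752, Σ(ln r)² = 8.8362, Σln q = 8.2489, Σln r·ln q = 14.4791.
Equations: 8.8362·k + 5.0752·ln C = 14.4791;  5.0752·k + 4·ln C = 8.2489.
Solving (det = 9.5873): k = 1.67425, ln C = -0.06204.

k = 1.674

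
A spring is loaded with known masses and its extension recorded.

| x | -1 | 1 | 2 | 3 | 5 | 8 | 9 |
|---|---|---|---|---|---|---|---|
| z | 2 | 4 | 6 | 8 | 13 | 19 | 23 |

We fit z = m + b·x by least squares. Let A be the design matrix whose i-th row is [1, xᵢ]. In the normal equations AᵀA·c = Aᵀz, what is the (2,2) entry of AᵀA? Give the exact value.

Row 2 ↔ basis x, column 2 ↔ basis x, so (AᵀA)_{2,2} = Σᵢ (x)·(x) = (-1)·(-1) + (1)·(1) + (2)·(2) + (3)·(3) + (5)·(5) + (8)·(8) + (9)·(9) = 185.

185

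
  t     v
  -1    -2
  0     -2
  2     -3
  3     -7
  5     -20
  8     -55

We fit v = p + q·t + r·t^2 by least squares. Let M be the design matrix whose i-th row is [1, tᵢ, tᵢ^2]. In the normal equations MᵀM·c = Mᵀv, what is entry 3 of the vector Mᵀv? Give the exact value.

-4097

Entry 3 ↔ basis t^2, so (Mᵀv)_{3} = Σᵢ (t^2)·vᵢ = (1)·(-2) + (0)·(-2) + (4)·(-3) + (9)·(-7) + (25)·(-20) + (64)·(-55) = -4097.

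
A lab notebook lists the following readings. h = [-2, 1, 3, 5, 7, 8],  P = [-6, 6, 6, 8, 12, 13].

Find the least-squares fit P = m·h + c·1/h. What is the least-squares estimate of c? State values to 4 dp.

The normal equations are: 152·m + 6·c = 264;  6·m + (1014049/705600)·c = 4463/280.
(Σh·h = 152, Σh·1/h = 6, Σ1/h·1/h = 1014049/705600, Σh·P = 264, Σ1/h·P = 4463/280.)
Δ = 152·(1014049/705600) − 6² = 16091731/88200.
m = (264·(1014049/705600) − 6·(4463/280))/(16091731/88200) = 25028547/16091731; c = (152·(4463/280) − 6·264)/(16091731/88200) = 73979640/16091731.

c = 4.5974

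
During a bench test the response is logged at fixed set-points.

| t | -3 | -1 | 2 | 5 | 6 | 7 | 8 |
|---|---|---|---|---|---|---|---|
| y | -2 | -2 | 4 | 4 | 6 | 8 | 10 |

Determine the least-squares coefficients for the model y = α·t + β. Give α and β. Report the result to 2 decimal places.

α = 1.06, β = 0.37

From the data, Σt·t = 188, Σt = 24, Σ1 = 7.
Right-hand side: Σt·y = 208, Σy = 28.
So AᵀA·[α, β]ᵀ = Aᵀy: [[188, 24]; [24, 7]]·[α, β]ᵀ = [208, 28]ᵀ.
Eliminating β: 7·(row 1) − 24·(row 2) gives 740·α = 7·208 − 24·28 = 784, so α = 196/185.
Then β = (28 − 24·(196/185))/7 = 68/185.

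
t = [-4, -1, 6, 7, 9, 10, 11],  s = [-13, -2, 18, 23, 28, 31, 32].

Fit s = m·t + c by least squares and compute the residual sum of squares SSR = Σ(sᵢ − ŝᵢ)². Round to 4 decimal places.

SSR = 7.3302

The normal equations are: 404·m + 38·c = 1237;  38·m + 7·c = 117.
(Σt·t = 404, Σt = 38, Σ1 = 7, Σt·s = 1237, Σs = 117.)
Determinant 404·7 − 38² = 1384.
m = (1237·7 − 38·117)/1384 = 4213/1384; c = (404·117 − 38·1237)/1384 = 131/692.
Residuals: -701/692, 1183/1384, -157/346, 2079/1384, 573/1384, 64/173, -2317/1384; SSR = 10145/1384.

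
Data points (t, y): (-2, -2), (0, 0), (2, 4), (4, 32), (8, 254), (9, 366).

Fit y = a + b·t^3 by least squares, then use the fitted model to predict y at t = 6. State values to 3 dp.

ŷ = 108.251

Entries of MᵀM: Σ1 = 6, Σt^3 = 1305, Σt^3·t^3 = 797809.
And Σy = 654, Σt^3·y = 398958.
MᵀM·[a, b]ᵀ = Mᵀy becomes [[6, 1305]; [1305, 797809]]·[a, b]ᵀ = [654, 398958]ᵀ.
Determinant 6·797809 − 1305² = 3083829.
a = (654·797809 − 1305·398958)/3083829 = 375632/1027943; b = (6·398958 − 1305·654)/3083829 = 513426/1027943.
At t = 6: ŷ = (375632/1027943)·(1) + (513426/1027943)·(216) = 111275648/1027943.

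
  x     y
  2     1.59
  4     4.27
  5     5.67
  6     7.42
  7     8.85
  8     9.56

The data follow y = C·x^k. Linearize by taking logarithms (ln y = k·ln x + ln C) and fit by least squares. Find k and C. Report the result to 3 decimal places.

Linearized form: ln y = k·ln x + ln C. From the 6 transformed points,
Sums: Σln x = 9.5060, Σ(ln x)² = 16.3136, Σln y = 10.0927, Σln x·ln y = 17.6549.
Normal system: [[16.3136, 9.5060]; [9.5060, 6]]·[k, ln C]ᵀ = [17.6549, 10.0927]ᵀ.
Δ = 16.3136·6 − (9.5060)² = 7.5177; k = (17.6549·6 − 9.5060·10.0927)/7.5177 = 1.32860, ln C = (16.3136·10.0927 − 9.5060·17.6549)/7.5177 = -0.42283, so C = exp(-0.42283) = 0.65519.

k = 1.329, C = 0.655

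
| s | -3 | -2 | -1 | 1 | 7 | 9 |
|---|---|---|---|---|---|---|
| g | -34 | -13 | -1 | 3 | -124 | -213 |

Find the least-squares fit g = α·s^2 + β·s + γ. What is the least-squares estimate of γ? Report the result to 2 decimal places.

γ = 3.73

Setting ∂/∂α … = 0 gives: 9061·α + 1037·β + 145·γ = -23685;  1037·α + 145·β + 11·γ = -2653;  145·α + 11·β + 6·γ = -382.
Solving the 3×3 system (Gaussian elimination) gives α = -18271/6060, β = 126551/42420, γ = 26349/7070.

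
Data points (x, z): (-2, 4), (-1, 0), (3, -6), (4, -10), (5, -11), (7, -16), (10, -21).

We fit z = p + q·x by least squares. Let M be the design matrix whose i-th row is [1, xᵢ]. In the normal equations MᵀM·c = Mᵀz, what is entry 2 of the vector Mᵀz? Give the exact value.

Entry 2 ↔ basis x, so (Mᵀz)_{2} = Σᵢ (x)·zᵢ = (-2)·(4) + (-1)·(0) + (3)·(-6) + (4)·(-10) + (5)·(-11) + (7)·(-16) + (10)·(-21) = -443.

-443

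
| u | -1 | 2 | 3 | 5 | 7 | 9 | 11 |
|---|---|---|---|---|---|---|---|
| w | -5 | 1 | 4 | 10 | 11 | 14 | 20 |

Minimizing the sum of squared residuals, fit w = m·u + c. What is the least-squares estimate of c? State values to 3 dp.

c = -2.401

With design matrix A, AᵀA = [[290, 36]; [36, 7]] and Aᵀw = [492, 55]ᵀ.
Determinant 290·7 − 36² = 734.
m = (492·7 − 36·55)/734 = 732/367; c = (290·55 − 36·492)/734 = -881/367.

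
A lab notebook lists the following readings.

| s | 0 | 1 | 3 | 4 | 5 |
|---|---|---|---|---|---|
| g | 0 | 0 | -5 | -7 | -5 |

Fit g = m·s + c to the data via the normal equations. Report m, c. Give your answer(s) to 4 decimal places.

With design matrix M, MᵀM = [[51, 13]; [13, 5]] and Mᵀg = [-68, -17]ᵀ.
Determinant 51·5 − 13² = 86.
m = ((-68)·5 − 13·(-17))/86 = -119/86; c = (51·(-17) − 13·(-68))/86 = 17/86.

m = -1.3837, c = 0.1977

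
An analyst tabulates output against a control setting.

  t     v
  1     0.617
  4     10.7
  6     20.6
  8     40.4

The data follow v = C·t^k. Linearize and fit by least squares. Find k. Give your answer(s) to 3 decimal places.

k = 1.995

Taking logs, ln v = k·ln t + ln C, so regress ln v on ln t.
XᵀX = [[9.4563, 5.2575]; [5.2575, 4]], rhs = [16.3979, 8.6115]ᵀ  (here Σln t = 5.2575, Σ(ln t)² = 9.4563, Σln v = 8.6115, Σln t·ln v = 16.3979).
Solving (det = 10.1839): k = 1.99501, ln C = -0.46932.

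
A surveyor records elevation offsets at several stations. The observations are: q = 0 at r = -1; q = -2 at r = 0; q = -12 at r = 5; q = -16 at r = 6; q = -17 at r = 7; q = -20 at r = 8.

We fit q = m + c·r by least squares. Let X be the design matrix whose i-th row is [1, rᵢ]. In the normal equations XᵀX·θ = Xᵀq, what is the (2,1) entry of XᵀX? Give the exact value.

Row 2 ↔ basis r, column 1 ↔ basis 1, so (XᵀX)_{2,1} = Σᵢ r = (-1)·(1) + (0)·(1) + (5)·(1) + (6)·(1) + (7)·(1) + (8)·(1) = 25.

25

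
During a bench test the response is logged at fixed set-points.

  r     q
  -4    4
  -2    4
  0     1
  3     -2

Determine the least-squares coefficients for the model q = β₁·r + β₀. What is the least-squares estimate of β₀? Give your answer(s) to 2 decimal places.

β₀ = 1.06

Forming AᵀA = [[29, -3]; [-3, 4]] and Aᵀq = [-30, 7]ᵀ gives AᵀA·[β₁, β₀]ᵀ = Aᵀq.
Eliminating β₀: 4·(row 1) − (-3)·(row 2) gives 107·β₁ = 4·(-30) − (-3)·7 = -99, so β₁ = -99/107.
Then β₀ = (7 − (-3)·(-99/107))/4 = 113/107.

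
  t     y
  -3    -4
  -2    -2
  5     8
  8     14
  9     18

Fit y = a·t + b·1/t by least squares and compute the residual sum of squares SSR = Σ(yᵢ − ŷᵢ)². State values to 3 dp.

From the data, Σt·t = 183, Σt·1/t = 5, Σ1/t·1/t = 55609/129600.
And Σt·y = 330, Σ1/t·y = 461/60.
So XᵀX·[a, b]ᵀ = Xᵀy: [[183, 5]; [5, 55609/129600]]·[a, b]ᵀ = [330, 461/60]ᵀ.
Determinant 183·(55609/129600) − 5² = 2312149/43200.
a = (330·(55609/129600) − 5·(461/60))/(2312149/43200) = 636770/330307; b = (183·(461/60) − 5·330)/(2312149/43200) = -1505520/330307.
Residuals: 87242/330307, -139834/330307, -240290/330307, -2056/2411, 381876/330307; SSR = 938740/330307.

SSR = 2.842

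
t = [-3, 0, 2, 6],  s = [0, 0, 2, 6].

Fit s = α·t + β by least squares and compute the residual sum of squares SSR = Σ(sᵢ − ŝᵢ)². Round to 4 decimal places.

SSR = 2.9474

MᵀM·[α, β]ᵀ = Mᵀs reads: 49·α + 5·β = 40;  5·α + 4·β = 8.
(Σt·t = 49, Σt = 5, Σ1 = 4, Σt·s = 40, Σs = 8.)
Δ = 49·4 − 5² = 171.
α = (40·4 − 5·8)/171 = 40/57; β = (49·8 − 5·40)/171 = 64/57.
Residuals: 56/57, -64/57, -10/19, 2/3; SSR = 56/19.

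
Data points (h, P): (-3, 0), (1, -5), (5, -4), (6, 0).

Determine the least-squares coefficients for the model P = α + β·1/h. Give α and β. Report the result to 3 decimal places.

α = -1.266, β = -3.811

From the data, Σ1 = 4, Σ1/h = 31/30, Σ1/h·1/h = 1061/900.
For AᵀP: ΣP = -9, Σ1/h·P = -29/5.
AᵀA·[α, β]ᵀ = AᵀP becomes [[4, 31/30]; [31/30, 1061/900]]·[α, β]ᵀ = [-9, -29/5]ᵀ.
Δ = 4·(1061/900) − (31/30)² = 3283/900.
α = ((-9)·(1061/900) − (31/30)·(-29/5))/(3283/900) = -4155/3283; β = (4·(-29/5) − (31/30)·(-9))/(3283/900) = -12510/3283.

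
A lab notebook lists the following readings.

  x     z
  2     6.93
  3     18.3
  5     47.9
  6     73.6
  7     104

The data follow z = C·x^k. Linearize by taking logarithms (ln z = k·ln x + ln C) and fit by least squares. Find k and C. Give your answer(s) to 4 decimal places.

Taking logs, ln z = k·ln x + ln C, so regress ln z on ln x.
XᵀX = [[11.2747, 7.1389]; [7.1389, 5]], rhs = [27.5022, 17.6549]ᵀ  (here Σln x = 7.1389, Σ(ln x)² = 11.2747, Σln z = 17.6549, Σln x·ln z = 27.5022).
Slope k = (n·Σln x·ln z − Σln x·Σln z)/(n·Σ(ln x)² − (Σln x)²) = (5·27.5022 − 7.1389·17.6549)/5.4099 = 2.12111; ln C = (Σln z − k·Σln x)/n = 0.50253, so C = exp(0.50253) = 1.65289.

k = 2.1211, C = 1.6529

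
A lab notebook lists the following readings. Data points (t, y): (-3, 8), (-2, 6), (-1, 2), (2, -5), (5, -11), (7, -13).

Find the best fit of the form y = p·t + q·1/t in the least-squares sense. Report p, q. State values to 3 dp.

MᵀM·[p, q]ᵀ = Mᵀy reads: 92·p + 6·q = -194;  6·p + (36857/22050)·q = -2987/210.
(Σt·t = 92, Σt·1/t = 6, Σ1/t·1/t = 36857/22050, Σt·y = -194, Σ1/t·y = -2987/210.)
Eliminating q: (36857/22050)·(row 1) − 6·(row 2) gives (1298522/11025)·p = (36857/22050)·(-194) − 6·(-2987/210) = -2634224/11025, so p = -1317112/649261.
Then q = ((-2987/210) − 6·(-1317112/649261))/(36857/22050) = -797055/649261.

p = -2.029, q = -1.228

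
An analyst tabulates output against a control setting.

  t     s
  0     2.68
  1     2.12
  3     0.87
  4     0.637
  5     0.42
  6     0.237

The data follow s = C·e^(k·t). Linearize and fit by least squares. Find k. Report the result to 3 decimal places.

With ln sᵢ as the transformed response and tᵢ as the regressor:
Over the data: Σt = 19.0000, Σ(t)² = 87.0000, Σln s = -1.1602, Σt·ln s = -14.4460.
Normal system: [[87.0000, 19.0000]; [19.0000, 6]]·[k, ln C]ᵀ = [-14.4460, -1.1602]ᵀ.
Solving (det = 161.0000): k = -0.40144, ln C = 1.07786.

k = -0.401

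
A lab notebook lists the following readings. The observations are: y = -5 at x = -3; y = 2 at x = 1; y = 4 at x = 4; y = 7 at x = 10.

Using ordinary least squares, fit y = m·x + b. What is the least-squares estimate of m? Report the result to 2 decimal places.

m = 0.88

With design matrix M, MᵀM = [[126, 12]; [12, 4]] and Mᵀy = [103, 8]ᵀ.
Eliminating b: 4·(row 1) − 12·(row 2) gives 360·m = 4·103 − 12·8 = 316, so m = 79/90.
Then b = (8 − 12·(79/90))/4 = -19/30.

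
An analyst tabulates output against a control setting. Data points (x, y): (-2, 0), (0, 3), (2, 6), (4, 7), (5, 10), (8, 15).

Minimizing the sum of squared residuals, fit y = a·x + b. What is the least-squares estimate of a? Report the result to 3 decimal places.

Entries of AᵀA: Σx·x = 113, Σx = 17, Σ1 = 6.
Moment sums: Σx·y = 210, Σy = 41.
det = 113·6 − 17² = 389.
a = (210·6 − 17·41)/389 = 563/389; b = (113·41 − 17·210)/389 = 1063/389.

a = 1.447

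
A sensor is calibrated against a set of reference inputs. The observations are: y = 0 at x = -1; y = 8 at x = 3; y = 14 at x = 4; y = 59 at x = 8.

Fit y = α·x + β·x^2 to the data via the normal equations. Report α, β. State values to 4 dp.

From the data, Σx·x = 90, Σx·x^2 = 602, Σx^2·x^2 = 4434.
For Mᵀy: Σx·y = 552, Σx^2·y = 4072.
Normal equations: [[90, 602]; [602, 4434]]·[α, β]ᵀ = [552, 4072]ᵀ.
Determinant 90·4434 − 602² = 36656.
α = (552·4434 − 602·4072)/36656 = -236/2291; β = (90·4072 − 602·552)/36656 = 2136/2291.

α = -0.1030, β = 0.9323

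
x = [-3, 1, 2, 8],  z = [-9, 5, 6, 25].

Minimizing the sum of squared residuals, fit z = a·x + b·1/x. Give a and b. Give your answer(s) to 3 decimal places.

a = 3.058, b = 1.376

MᵀM·[a, b]ᵀ = Mᵀz reads: 78·a + 4·b = 244;  4·a + (793/576)·b = 113/8.
(Σx·x = 78, Σx·1/x = 4, Σ1/x·1/x = 793/576, Σx·z = 244, Σ1/x·z = 113/8.)
det = 78·(793/576) − 4² = 8773/96.
a = (244·(793/576) − 4·(113/8))/(8773/96) = 80474/26319; b = (78·(113/8) − 4·244)/(8773/96) = 12072/8773.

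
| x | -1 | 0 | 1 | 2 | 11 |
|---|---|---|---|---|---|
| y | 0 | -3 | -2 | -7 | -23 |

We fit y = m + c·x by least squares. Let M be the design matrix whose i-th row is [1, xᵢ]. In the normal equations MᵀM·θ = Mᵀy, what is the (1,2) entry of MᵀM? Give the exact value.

Row 1 ↔ basis 1, column 2 ↔ basis x, so (MᵀM)_{1,2} = Σᵢ x = (1)·(-1) + (1)·(0) + (1)·(1) + (1)·(2) + (1)·(11) = 13.

13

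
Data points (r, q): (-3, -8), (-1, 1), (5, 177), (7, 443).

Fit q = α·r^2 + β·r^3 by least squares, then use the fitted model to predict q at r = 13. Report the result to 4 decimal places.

With design matrix A, AᵀA = [[3108, 19688]; [19688, 134004]] and Aᵀq = [26061, 174289]ᵀ.
Eliminating β: 134004·(row 1) − 19688·(row 2) gives 28867088·α = 134004·26061 − 19688·174289 = 60876412, so α = 15219103/7216772.
Then β = (174289 − 19688·(15219103/7216772))/134004 = 7150311/7216772.
At r = 13: q̂ = (15219103/7216772)·(169) + (7150311/7216772)·(2197) = 9140630837/3608386.

q̂ = 2533.1633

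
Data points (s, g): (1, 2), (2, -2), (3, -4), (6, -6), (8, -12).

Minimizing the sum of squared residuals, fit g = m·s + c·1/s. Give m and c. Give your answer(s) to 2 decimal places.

Entries of MᵀM: Σs·s = 114, Σs·1/s = 5, Σ1/s·1/s = 809/576.
And Σs·g = -146, Σ1/s·g = -17/6.
So MᵀM·[m, c]ᵀ = Mᵀg: [[114, 5]; [5, 809/576]]·[m, c]ᵀ = [-146, -17/6]ᵀ.
det = 114·(809/576) − 5² = 12971/96.
m = ((-146)·(809/576) − 5·(-17/6))/(12971/96) = -54977/38913; c = (114·(-17/6) − 5·(-146))/(12971/96) = 39072/12971.

m = -1.41, c = 3.01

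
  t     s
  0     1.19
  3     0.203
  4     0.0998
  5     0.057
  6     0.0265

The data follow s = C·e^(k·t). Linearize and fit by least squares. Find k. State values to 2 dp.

Linearized form: ln s = k·t + ln C. From the 5 transformed points,
Σt = 18.0000, Σ(t)² = 86.0000, Σln s = -10.2205, Σt·ln s = -50.1092.
Equations: 86.0000·k + 18.0000·ln C = -50.1092;  18.0000·k + 5·ln C = -10.2205.
Solving (det = 106.0000): k = -0.62808, ln C = 0.21700.

k = -0.63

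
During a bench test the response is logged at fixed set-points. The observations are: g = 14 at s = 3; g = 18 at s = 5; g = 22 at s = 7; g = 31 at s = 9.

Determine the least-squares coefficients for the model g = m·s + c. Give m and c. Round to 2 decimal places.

Setting ∂/∂m … = 0 gives: 164·m + 24·c = 565;  24·m + 4·c = 85.
(Σs·s = 164, Σs = 24, Σ1 = 4, Σs·g = 565, Σg = 85.)
det = 164·4 − 24² = 80.
m = (565·4 − 24·85)/80 = 11/4; c = (164·85 − 24·565)/80 = 19/4.

m = 2.75, c = 4.75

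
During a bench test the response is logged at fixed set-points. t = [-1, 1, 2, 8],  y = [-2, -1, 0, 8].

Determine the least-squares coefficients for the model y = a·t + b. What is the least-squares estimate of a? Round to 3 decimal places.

a = 1.167

Sums needed: Σt·t = 70, Σt = 10, Σ1 = 4.
And Σt·y = 65, Σy = 5.
MᵀM·[a, b]ᵀ = Mᵀy becomes [[70, 10]; [10, 4]]·[a, b]ᵀ = [65, 5]ᵀ.
det = 70·4 − 10² = 180.
a = (65·4 − 10·5)/180 = 7/6; b = (70·5 − 10·65)/180 = -5/3.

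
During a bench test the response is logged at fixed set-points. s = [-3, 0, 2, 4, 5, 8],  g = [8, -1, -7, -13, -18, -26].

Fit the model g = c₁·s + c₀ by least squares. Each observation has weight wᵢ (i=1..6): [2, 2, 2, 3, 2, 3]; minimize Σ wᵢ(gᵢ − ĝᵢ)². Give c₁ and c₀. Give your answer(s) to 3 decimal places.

c₁ = -3.124, c₀ = -1.111

Sums needed: Σwᵢ·s·s = 316, Σwᵢ·s = 44, Σwᵢ·1 = 14.
And Σwᵢ·s·g = -1036, Σwᵢ·g = -153.
Determinant 316·14 − 44² = 2488.
c₁ = ((-1036)·14 − 44·(-153))/2488 = -1943/622; c₀ = (316·(-153) − 44·(-1036))/2488 = -691/622.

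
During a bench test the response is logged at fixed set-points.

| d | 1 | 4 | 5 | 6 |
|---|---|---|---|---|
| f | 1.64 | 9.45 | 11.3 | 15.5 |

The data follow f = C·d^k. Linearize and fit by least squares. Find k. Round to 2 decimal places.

With ln fᵢ as the transformed response and ln dᵢ as the regressor:
Σln d = 4.7875, Σ(ln d)² = 7.7225, Σln f = 7.9064, Σln d·ln f = 11.9271.
Equations: 7.7225·k + 4.7875·ln C = 11.9271;  4.7875·k + 4·ln C = 7.9064.
Δ = 7.7225·4 − (4.7875)² = 7.9699; k = (11.9271·4 − 4.7875·7.9064)/7.9699 = 1.23676, ln C = (7.7225·7.9064 − 4.7875·11.9271)/7.9699 = 0.49634.

k = 1.24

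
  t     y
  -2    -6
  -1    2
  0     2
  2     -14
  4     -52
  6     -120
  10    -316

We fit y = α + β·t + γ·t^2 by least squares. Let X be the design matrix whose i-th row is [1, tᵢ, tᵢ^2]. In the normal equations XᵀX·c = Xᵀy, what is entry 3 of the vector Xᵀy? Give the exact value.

-36830

Entry 3 ↔ basis t^2, so (Xᵀy)_{3} = Σᵢ (t^2)·yᵢ = (4)·(-6) + (1)·(2) + (0)·(2) + (4)·(-14) + (16)·(-52) + (36)·(-120) + (100)·(-316) = -36830.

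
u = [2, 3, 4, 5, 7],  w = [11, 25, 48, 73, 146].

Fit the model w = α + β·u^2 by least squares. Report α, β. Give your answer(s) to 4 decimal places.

Entries of XᵀX: Σ1 = 5, Σu^2 = 103, Σu^2·u^2 = 3379.
For Xᵀw: Σw = 303, Σu^2·w = 10016.
So XᵀX·[α, β]ᵀ = Xᵀw: [[5, 103]; [103, 3379]]·[α, β]ᵀ = [303, 10016]ᵀ.
Eliminating β: 3379·(row 1) − 103·(row 2) gives 6286·α = 3379·303 − 103·10016 = -7811, so α = -7811/6286.
Then β = (10016 − 103·(-7811/6286))/3379 = 18871/6286.

α = -1.2426, β = 3.0021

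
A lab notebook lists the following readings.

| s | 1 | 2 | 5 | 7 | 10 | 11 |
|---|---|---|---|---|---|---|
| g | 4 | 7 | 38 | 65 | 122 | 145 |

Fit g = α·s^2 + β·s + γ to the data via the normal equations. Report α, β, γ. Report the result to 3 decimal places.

α = 0.949, β = 2.803, γ = -0.765

Normal-equation sums: Σs^2·s^2 = 27684, Σs^2·s = 2808, Σs^2 = 300, Σs·s = 300, Σs = 36, Σ1 = 6.
And Σs^2·g = 33912, Σs·g = 3478, Σg = 381.
Normal equations: [[27684, 2808, 300]; [2808, 300, 36]; [300, 36, 6]]·[α, β, γ]ᵀ = [33912, 3478, 381]ᵀ.
Inverting the 3×3 Gram matrix, [α, β, γ]ᵀ = [93/98, 412/147, -75/98]ᵀ.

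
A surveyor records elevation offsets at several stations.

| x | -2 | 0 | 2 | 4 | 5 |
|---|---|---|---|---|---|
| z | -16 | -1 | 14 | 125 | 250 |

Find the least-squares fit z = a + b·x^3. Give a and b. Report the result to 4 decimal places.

Sums needed: Σ1 = 5, Σx^3 = 189, Σx^3·x^3 = 19849.
Moment sums: Σz = 372, Σx^3·z = 39490.
AᵀA·[a, b]ᵀ = Aᵀz becomes [[5, 189]; [189, 19849]]·[a, b]ᵀ = [372, 39490]ᵀ.
Δ = 5·19849 − 189² = 63524.
a = (372·19849 − 189·39490)/63524 = -39891/31762; b = (5·39490 − 189·372)/63524 = 63571/31762.

a = -1.2559, b = 2.0015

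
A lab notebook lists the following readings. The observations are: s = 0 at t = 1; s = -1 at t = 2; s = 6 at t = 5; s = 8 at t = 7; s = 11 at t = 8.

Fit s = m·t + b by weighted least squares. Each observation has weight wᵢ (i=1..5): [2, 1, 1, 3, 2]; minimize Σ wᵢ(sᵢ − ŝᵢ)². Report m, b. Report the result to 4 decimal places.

m = 1.5705, b = -2.3605

From the data, Σwᵢ·t·t = 306, Σwᵢ·t = 46, Σwᵢ·1 = 9.
And Σwᵢ·t·s = 372, Σwᵢ·s = 51.
AᵀWA·[m, b]ᵀ = AᵀWs becomes [[306, 46]; [46, 9]]·[m, b]ᵀ = [372, 51]ᵀ.
Eliminating b: 9·(row 1) − 46·(row 2) gives 638·m = 9·372 − 46·51 = 1002, so m = 501/319.
Then b = (51 − 46·(501/319))/9 = -753/319.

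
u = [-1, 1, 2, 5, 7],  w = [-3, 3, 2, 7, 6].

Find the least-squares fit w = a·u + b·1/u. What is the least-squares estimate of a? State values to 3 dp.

a = 0.968

From the data, Σu·u = 80, Σu·1/u = 5, Σ1/u·1/u = 11321/4900.
Moment sums: Σu·w = 87, Σ1/u·w = 324/35.
Δ = 80·(11321/4900) − 5² = 39159/245.
a = (87·(11321/4900) − 5·(324/35))/(39159/245) = 252709/261060; b = (80·(324/35) − 5·87)/(39159/245) = 24955/13053.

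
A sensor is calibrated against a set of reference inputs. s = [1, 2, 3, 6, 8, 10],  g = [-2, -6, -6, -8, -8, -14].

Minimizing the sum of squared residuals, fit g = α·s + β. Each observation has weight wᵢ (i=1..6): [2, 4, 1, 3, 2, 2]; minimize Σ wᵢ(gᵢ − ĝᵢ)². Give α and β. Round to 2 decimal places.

From the data, Σwᵢ·s·s = 463, Σwᵢ·s = 67, Σwᵢ·1 = 14.
Right-hand side: Σwᵢ·s·g = -622, Σwᵢ·g = -102.
So MᵀWM·[α, β]ᵀ = MᵀWg: [[463, 67]; [67, 14]]·[α, β]ᵀ = [-622, -102]ᵀ.
Eliminating β: 14·(row 1) − 67·(row 2) gives 1993·α = 14·(-622) − 67·(-102) = -1874, so α = -1874/1993.
Then β = ((-102) − 67·(-1874/1993))/14 = -5552/1993.

α = -0.94, β = -2.79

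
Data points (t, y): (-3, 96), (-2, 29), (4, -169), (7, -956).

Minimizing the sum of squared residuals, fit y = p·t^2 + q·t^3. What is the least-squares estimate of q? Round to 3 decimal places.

q = -3.007

MᵀM·[p, q]ᵀ = Mᵀy reads: 2754·p + 17556·q = -48568;  17556·p + 122538·q = -341548.
(Σt^2·t^2 = 2754, Σt^2·t^3 = 17556, Σt^3·t^3 = 122538, Σt^2·y = -48568, Σt^3·y = -341548.)
Eliminating q: 122538·(row 1) − 17556·(row 2) gives 29256516·p = 122538·(-48568) − 17556·(-341548) = 44791104, so p = 3732592/2438043.
Then q = ((-341548) − 17556·(3732592/2438043))/122538 = -7330282/2438043.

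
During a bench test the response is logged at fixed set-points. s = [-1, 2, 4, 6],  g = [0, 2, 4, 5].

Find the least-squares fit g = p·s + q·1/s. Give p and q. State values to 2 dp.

p = 0.92, q = -0.64

Sums needed: Σs·s = 57, Σs·1/s = 4, Σ1/s·1/s = 193/144.
For Aᵀg: Σs·g = 50, Σ1/s·g = 17/6.
Normal equations: [[57, 4]; [4, 193/144]]·[p, q]ᵀ = [50, 17/6]ᵀ.
Determinant 57·(193/144) − 4² = 2899/48.
p = (50·(193/144) − 4·(17/6))/(2899/48) = 8018/8697; q = (57·(17/6) − 4·50)/(2899/48) = -1848/2899.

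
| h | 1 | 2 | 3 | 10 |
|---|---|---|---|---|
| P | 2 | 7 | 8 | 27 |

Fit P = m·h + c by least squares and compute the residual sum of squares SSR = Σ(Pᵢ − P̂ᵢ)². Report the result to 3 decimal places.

Entries of XᵀX: Σh·h = 114, Σh = 16, Σ1 = 4.
And Σh·P = 310, ΣP = 44.
det = 114·4 − 16² = 200.
m = (310·4 − 16·44)/200 = 67/25; c = (114·44 − 16·310)/200 = 7/25.
Residuals: -24/25, 34/25, -8/25, -2/25; SSR = 72/25.

SSR = 2.880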